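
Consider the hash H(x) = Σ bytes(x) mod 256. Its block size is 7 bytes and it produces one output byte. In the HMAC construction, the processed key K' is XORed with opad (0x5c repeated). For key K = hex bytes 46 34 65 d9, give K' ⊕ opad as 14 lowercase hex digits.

Key hex bytes 46 34 65 d9 is 4 bytes ≤ B = 7; zero-pad to 7 bytes: K' = 46 34 65 d9 00 00 00.
XOR each byte with 0x5c: 46⊕5c=1a, 34⊕5c=68, 65⊕5c=39, d9⊕5c=85, 00⊕5c=5c, 00⊕5c=5c, 00⊕5c=5c.

1a6839855c5c5c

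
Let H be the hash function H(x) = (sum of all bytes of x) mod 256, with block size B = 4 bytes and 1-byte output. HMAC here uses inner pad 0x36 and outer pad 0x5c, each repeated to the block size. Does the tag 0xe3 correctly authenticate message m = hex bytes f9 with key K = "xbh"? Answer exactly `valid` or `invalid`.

Key "xbh" = 78 62 68 is 3 bytes ≤ B = 4; zero-pad to 4 bytes: K' = 78 62 68 00.
K' ⊕ ipad = 4e 54 5e 36; K' ⊕ opad = 24 3e 34 5c.
Inner hash: sum = 78+84+94+54+249 = 559; mod 256 = 47 → 2f.
Outer hash (recomputed tag): sum = 36+62+52+92+47 = 289; mod 256 = 33 → 21.
Recomputed tag = 21; claimed = e3 → mismatch.

invalid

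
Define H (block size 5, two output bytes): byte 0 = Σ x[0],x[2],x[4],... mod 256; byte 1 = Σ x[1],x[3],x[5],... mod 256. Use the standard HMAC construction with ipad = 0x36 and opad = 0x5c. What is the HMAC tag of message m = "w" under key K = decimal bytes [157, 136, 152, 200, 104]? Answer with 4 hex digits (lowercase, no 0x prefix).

Key decimal bytes [157, 136, 152, 200, 104] = 9d 88 98 c8 68 is exactly B = 5 bytes: K' = 9d 88 98 c8 68.
K' ⊕ ipad = ab be ae fe 5e.  K' ⊕ opad = c1 d4 c4 94 34.
Inner input = (K'⊕ipad) ∥ m = ab be ae fe 5e ∥ 77.
Inner hash: even-index sum = 439 mod 256 = 183; odd-index sum = 563 mod 256 = 51 → b7 33.
Outer input = (K'⊕opad) ∥ inner = c1 d4 c4 94 34 ∥ b7 33.
Outer hash (tag): even-index sum = 492 mod 256 = 236; odd-index sum = 543 mod 256 = 31 → ec 1f.

ec1f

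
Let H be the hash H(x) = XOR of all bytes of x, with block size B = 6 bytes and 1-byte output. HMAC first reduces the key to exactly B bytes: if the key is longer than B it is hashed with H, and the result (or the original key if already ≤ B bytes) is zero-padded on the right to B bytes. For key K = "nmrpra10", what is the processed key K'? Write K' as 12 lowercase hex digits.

130000000000

|K| = 8 > B = 6, so first hash the key.
H(K): XOR 6e⊕6d⊕72⊕70⊕72⊕61⊕31⊕30 = 13.
Zero-pad H(K) = 13 to 6 bytes: K' = 13 00 00 00 00 00.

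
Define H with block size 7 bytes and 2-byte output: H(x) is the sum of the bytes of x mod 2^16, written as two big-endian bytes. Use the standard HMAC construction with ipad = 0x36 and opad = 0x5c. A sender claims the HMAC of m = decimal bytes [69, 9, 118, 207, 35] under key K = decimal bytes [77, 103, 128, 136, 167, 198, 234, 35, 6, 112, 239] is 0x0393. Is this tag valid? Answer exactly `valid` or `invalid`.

Key decimal bytes [77, 103, 128, 136, 167, 198, 234, 35, 6, 112, 239] = 4d 67 80 88 a7 c6 ea 23 06 70 ef is 11 bytes > B = 7, so hash it first: H(key) = 05 9b, then zero-pad to 7 bytes: K' = 05 9b 00 00 00 00 00.
K' ⊕ ipad = 33 ad 36 36 36 36 36; K' ⊕ opad = 59 c7 5c 5c 5c 5c 5c.
Inner hash: sum = 51+173+54+54+54+54+54+69+9+118+207+35 = 932 → 03 a4.
Outer hash (recomputed tag): sum = 89+199+92+92+92+92+92+3+164 = 915 → 03 93.
Recomputed tag = 0393; claimed = 0393 → match.

valid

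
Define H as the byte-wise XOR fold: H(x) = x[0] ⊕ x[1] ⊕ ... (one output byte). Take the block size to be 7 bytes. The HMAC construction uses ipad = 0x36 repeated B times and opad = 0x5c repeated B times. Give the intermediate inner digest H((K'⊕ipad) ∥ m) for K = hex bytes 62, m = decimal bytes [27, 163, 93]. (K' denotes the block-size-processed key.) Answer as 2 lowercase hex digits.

b1

Key hex bytes 62 is 1 byte ≤ B = 7; zero-pad to 7 bytes: K' = 62 00 00 00 00 00 00.
K' ⊕ ipad = 54 36 36 36 36 36 36.
Inner input = 54 36 36 36 36 36 36 ∥ 1b a3 5d.
Inner hash: XOR 54⊕36⊕36⊕36⊕36⊕36⊕36⊕1b⊕a3⊕5d = b1.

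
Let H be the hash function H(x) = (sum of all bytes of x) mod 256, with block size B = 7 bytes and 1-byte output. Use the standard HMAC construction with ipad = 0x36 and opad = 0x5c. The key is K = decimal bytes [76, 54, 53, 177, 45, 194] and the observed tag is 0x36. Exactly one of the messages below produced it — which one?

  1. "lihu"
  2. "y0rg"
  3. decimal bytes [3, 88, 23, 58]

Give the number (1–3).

Key decimal bytes [76, 54, 53, 177, 45, 194] = 4c 36 35 b1 2d c2 is 6 bytes ≤ B = 7; zero-pad to 7 bytes: K' = 4c 36 35 b1 2d c2 00.
K' ⊕ ipad = 7a 00 03 87 1b f4 36; K' ⊕ opad = 10 6a 69 ed 71 9e 5c.
m1: inner = H(7a 00 03 87 1b f4 36 6c 69 68 75) = fb; tag = H(10 6a 69 ed 71 9e 5c fb) = 36 ← matches
m2: inner = H(7a 00 03 87 1b f4 36 79 30 72 67) = cb; tag = H(10 6a 69 ed 71 9e 5c cb) = 06
m3: inner = H(7a 00 03 87 1b f4 36 03 58 17 3a) = f5; tag = H(10 6a 69 ed 71 9e 5c f5) = 30

1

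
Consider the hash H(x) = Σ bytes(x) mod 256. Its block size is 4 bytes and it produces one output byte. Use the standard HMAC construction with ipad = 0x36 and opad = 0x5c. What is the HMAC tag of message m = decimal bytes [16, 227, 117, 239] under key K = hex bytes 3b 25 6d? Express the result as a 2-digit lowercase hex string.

75

Key hex bytes 3b 25 6d is 3 bytes ≤ B = 4; zero-pad to 4 bytes: K' = 3b 25 6d 00.
K' ⊕ ipad = 0d 13 5b 36.  K' ⊕ opad = 67 79 31 5c.
Inner input = (K'⊕ipad) ∥ m = 0d 13 5b 36 ∥ 10 e3 75 ef.
Inner hash: sum = 13+19+91+54+16+227+117+239 = 776; mod 256 = 8 → 08.
Outer input = (K'⊕opad) ∥ inner = 67 79 31 5c ∥ 08.
Outer hash (tag): sum = 103+121+49+92+8 = 373; mod 256 = 117 → 75.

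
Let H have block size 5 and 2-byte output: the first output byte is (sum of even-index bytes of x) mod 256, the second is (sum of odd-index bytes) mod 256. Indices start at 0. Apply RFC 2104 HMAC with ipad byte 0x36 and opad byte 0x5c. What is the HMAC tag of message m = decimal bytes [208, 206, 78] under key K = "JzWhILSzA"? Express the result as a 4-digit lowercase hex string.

ccd2

Key "JzWhILSzA" = 4a 7a 57 68 49 4c 53 7a 41 is 9 bytes > B = 5, so hash it first: H(key) = 7e a8, then zero-pad to 5 bytes: K' = 7e a8 00 00 00.
K' ⊕ ipad = 48 9e 36 36 36.  K' ⊕ opad = 22 f4 5c 5c 5c.
Inner input = (K'⊕ipad) ∥ m = 48 9e 36 36 36 ∥ d0 ce 4e.
Inner hash: even-index sum = 386 mod 256 = 130; odd-index sum = 498 mod 256 = 242 → 82 f2.
Outer input = (K'⊕opad) ∥ inner = 22 f4 5c 5c 5c ∥ 82 f2.
Outer hash (tag): even-index sum = 460 mod 256 = 204; odd-index sum = 466 mod 256 = 210 → cc d2.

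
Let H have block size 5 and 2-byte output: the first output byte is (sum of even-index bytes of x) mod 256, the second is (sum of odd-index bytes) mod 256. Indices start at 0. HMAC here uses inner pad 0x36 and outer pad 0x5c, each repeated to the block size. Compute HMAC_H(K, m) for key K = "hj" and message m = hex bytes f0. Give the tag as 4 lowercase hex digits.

Key "hj" = 68 6a is 2 bytes ≤ B = 5; zero-pad to 5 bytes: K' = 68 6a 00 00 00.
K' ⊕ ipad = 5e 5c 36 36 36.  K' ⊕ opad = 34 36 5c 5c 5c.
Inner input = (K'⊕ipad) ∥ m = 5e 5c 36 36 36 ∥ f0.
Inner hash: even-index sum = 202 mod 256 = 202; odd-index sum = 386 mod 256 = 130 → ca 82.
Outer input = (K'⊕opad) ∥ inner = 34 36 5c 5c 5c ∥ ca 82.
Outer hash (tag): even-index sum = 366 mod 256 = 110; odd-index sum = 348 mod 256 = 92 → 6e 5c.

6e5c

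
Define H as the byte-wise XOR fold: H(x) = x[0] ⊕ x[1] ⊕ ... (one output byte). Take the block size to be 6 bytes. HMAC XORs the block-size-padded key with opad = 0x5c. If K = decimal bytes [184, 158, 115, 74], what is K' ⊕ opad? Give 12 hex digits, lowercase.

Key decimal bytes [184, 158, 115, 74] = b8 9e 73 4a is 4 bytes ≤ B = 6; zero-pad to 6 bytes: K' = b8 9e 73 4a 00 00.
XOR each byte with 0x5c: b8⊕5c=e4, 9e⊕5c=c2, 73⊕5c=2f, 4a⊕5c=16, 00⊕5c=5c, 00⊕5c=5c.

e4c22f165c5c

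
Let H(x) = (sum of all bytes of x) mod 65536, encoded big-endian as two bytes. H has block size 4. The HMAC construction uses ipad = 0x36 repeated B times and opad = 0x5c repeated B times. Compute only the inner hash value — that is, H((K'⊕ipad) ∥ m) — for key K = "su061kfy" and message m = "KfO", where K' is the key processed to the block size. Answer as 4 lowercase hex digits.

Key "su061kfy" = 73 75 30 36 31 6b 66 79 is 8 bytes > B = 4, so hash it first: H(key) = 02 c9, then zero-pad to 4 bytes: K' = 02 c9 00 00.
K' ⊕ ipad = 34 ff 36 36.
Inner input = 34 ff 36 36 ∥ 4b 66 4f.
Inner hash: sum = 52+255+54+54+75+102+79 = 671 → 02 9f.

029f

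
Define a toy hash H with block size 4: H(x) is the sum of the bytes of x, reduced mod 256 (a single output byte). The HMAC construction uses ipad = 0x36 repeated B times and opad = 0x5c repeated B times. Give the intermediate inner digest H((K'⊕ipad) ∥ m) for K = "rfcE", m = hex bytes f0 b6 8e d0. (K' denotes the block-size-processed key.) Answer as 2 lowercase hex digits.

Key "rfcE" = 72 66 63 45 is exactly B = 4 bytes: K' = 72 66 63 45.
K' ⊕ ipad = 44 50 55 73.
Inner input = 44 50 55 73 ∥ f0 b6 8e d0.
Inner hash: sum = 68+80+85+115+240+182+142+208 = 1120; mod 256 = 96 → 60.

60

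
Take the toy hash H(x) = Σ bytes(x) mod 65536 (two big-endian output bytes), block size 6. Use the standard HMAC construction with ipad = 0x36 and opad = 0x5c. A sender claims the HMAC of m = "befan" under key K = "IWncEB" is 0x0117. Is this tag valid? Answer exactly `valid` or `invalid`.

invalid

Key "IWncEB" = 49 57 6e 63 45 42 is exactly B = 6 bytes: K' = 49 57 6e 63 45 42.
K' ⊕ ipad = 7f 61 58 55 73 74; K' ⊕ opad = 15 0b 32 3f 19 1e.
Inner hash: sum = 127+97+88+85+115+116+98+101+102+97+110 = 1136 → 04 70.
Outer hash (recomputed tag): sum = 21+11+50+63+25+30+4+112 = 316 → 01 3c.
Recomputed tag = 013c; claimed = 0117 → mismatch.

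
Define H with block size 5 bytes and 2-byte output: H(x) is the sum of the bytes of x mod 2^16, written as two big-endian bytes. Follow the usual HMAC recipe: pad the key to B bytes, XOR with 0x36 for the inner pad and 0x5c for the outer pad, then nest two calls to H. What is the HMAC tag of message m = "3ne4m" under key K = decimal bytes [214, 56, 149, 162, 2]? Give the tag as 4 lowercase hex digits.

0317

Key decimal bytes [214, 56, 149, 162, 2] = d6 38 95 a2 02 is exactly B = 5 bytes: K' = d6 38 95 a2 02.
K' ⊕ ipad = e0 0e a3 94 34.  K' ⊕ opad = 8a 64 c9 fe 5e.
Inner input = (K'⊕ipad) ∥ m = e0 0e a3 94 34 ∥ 33 6e 65 34 6d.
Inner hash: sum = 224+14+163+148+52+51+110+101+52+109 = 1024 → 04 00.
Outer input = (K'⊕opad) ∥ inner = 8a 64 c9 fe 5e ∥ 04 00.
Outer hash (tag): sum = 138+100+201+254+94+4+0 = 791 → 03 17.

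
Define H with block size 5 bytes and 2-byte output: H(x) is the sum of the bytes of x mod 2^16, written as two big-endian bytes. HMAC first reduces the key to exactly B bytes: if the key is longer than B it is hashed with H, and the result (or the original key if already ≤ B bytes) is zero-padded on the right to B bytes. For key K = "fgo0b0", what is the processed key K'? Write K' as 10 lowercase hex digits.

|K| = 6 > B = 5, so first hash the key.
H(K): sum = 102+103+111+48+98+48 = 510 → 01 fe.
Zero-pad H(K) = 01 fe to 5 bytes: K' = 01 fe 00 00 00.

01fe000000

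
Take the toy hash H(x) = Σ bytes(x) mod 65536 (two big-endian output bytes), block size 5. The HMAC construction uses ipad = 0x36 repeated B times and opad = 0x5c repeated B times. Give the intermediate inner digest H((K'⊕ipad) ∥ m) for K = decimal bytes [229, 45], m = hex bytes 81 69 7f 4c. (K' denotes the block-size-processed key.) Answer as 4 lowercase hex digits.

Key decimal bytes [229, 45] = e5 2d is 2 bytes ≤ B = 5; zero-pad to 5 bytes: K' = e5 2d 00 00 00.
K' ⊕ ipad = d3 1b 36 36 36.
Inner input = d3 1b 36 36 36 ∥ 81 69 7f 4c.
Inner hash: sum = 211+27+54+54+54+129+105+127+76 = 837 → 03 45.

0345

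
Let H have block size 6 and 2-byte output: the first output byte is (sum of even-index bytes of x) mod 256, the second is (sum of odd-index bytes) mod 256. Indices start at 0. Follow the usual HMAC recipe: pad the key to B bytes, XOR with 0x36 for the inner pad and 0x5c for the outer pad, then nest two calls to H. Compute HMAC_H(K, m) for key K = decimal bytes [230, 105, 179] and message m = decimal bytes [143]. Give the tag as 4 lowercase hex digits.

1fb8

Key decimal bytes [230, 105, 179] = e6 69 b3 is 3 bytes ≤ B = 6; zero-pad to 6 bytes: K' = e6 69 b3 00 00 00.
K' ⊕ ipad = d0 5f 85 36 36 36.  K' ⊕ opad = ba 35 ef 5c 5c 5c.
Inner input = (K'⊕ipad) ∥ m = d0 5f 85 36 36 36 ∥ 8f.
Inner hash: even-index sum = 538 mod 256 = 26; odd-index sum = 203 mod 256 = 203 → 1a cb.
Outer input = (K'⊕opad) ∥ inner = ba 35 ef 5c 5c 5c ∥ 1a cb.
Outer hash (tag): even-index sum = 543 mod 256 = 31; odd-index sum = 440 mod 256 = 184 → 1f b8.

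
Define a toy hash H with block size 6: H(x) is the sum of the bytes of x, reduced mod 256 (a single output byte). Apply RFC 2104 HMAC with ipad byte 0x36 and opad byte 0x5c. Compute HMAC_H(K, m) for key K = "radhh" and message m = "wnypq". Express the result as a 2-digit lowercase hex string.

Key "radhh" = 72 61 64 68 68 is 5 bytes ≤ B = 6; zero-pad to 6 bytes: K' = 72 61 64 68 68 00.
K' ⊕ ipad = 44 57 52 5e 5e 36.  K' ⊕ opad = 2e 3d 38 34 34 5c.
Inner input = (K'⊕ipad) ∥ m = 44 57 52 5e 5e 36 ∥ 77 6e 79 70 71.
Inner hash: sum = 68+87+82+94+94+54+119+110+121+112+113 = 1054; mod 256 = 30 → 1e.
Outer input = (K'⊕opad) ∥ inner = 2e 3d 38 34 34 5c ∥ 1e.
Outer hash (tag): sum = 46+61+56+52+52+92+30 = 389; mod 256 = 133 → 85.

85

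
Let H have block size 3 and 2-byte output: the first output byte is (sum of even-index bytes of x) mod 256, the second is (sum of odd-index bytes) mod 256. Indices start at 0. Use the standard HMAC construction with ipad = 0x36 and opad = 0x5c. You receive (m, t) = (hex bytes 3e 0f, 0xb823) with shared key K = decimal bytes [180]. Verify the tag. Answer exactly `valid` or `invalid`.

valid

Key decimal bytes [180] = b4 is 1 byte ≤ B = 3; zero-pad to 3 bytes: K' = b4 00 00.
K' ⊕ ipad = 82 36 36; K' ⊕ opad = e8 5c 5c.
Inner hash: even-index sum = 199 mod 256 = 199; odd-index sum = 116 mod 256 = 116 → c7 74.
Outer hash (recomputed tag): even-index sum = 440 mod 256 = 184; odd-index sum = 291 mod 256 = 35 → b8 23.
Recomputed tag = b823; claimed = b823 → match.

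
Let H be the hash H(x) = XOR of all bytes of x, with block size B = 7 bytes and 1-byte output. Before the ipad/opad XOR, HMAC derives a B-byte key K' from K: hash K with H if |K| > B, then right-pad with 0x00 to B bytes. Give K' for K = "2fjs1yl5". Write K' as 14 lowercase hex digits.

|K| = 8 > B = 7, so first hash the key.
H(K): XOR 32⊕66⊕6a⊕73⊕31⊕79⊕6c⊕35 = 5c.
Zero-pad H(K) = 5c to 7 bytes: K' = 5c 00 00 00 00 00 00.

5c000000000000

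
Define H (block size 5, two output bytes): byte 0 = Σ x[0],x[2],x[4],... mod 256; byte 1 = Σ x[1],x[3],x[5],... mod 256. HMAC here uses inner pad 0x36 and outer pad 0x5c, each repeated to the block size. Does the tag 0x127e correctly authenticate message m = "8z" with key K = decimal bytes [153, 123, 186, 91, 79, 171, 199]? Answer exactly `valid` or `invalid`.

Key decimal bytes [153, 123, 186, 91, 79, 171, 199] = 99 7b ba 5b 4f ab c7 is 7 bytes > B = 5, so hash it first: H(key) = 69 81, then zero-pad to 5 bytes: K' = 69 81 00 00 00.
K' ⊕ ipad = 5f b7 36 36 36; K' ⊕ opad = 35 dd 5c 5c 5c.
Inner hash: even-index sum = 325 mod 256 = 69; odd-index sum = 293 mod 256 = 37 → 45 25.
Outer hash (recomputed tag): even-index sum = 274 mod 256 = 18; odd-index sum = 382 mod 256 = 126 → 12 7e.
Recomputed tag = 127e; claimed = 127e → match.

valid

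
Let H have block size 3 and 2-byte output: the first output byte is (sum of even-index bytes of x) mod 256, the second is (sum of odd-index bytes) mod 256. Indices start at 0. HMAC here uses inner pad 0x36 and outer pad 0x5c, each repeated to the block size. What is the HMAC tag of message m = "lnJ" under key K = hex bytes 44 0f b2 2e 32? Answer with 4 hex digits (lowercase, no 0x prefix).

9123

Key hex bytes 44 0f b2 2e 32 is 5 bytes > B = 3, so hash it first: H(key) = 28 3d, then zero-pad to 3 bytes: K' = 28 3d 00.
K' ⊕ ipad = 1e 0b 36.  K' ⊕ opad = 74 61 5c.
Inner input = (K'⊕ipad) ∥ m = 1e 0b 36 ∥ 6c 6e 4a.
Inner hash: even-index sum = 194 mod 256 = 194; odd-index sum = 193 mod 256 = 193 → c2 c1.
Outer input = (K'⊕opad) ∥ inner = 74 61 5c ∥ c2 c1.
Outer hash (tag): even-index sum = 401 mod 256 = 145; odd-index sum = 291 mod 256 = 35 → 91 23.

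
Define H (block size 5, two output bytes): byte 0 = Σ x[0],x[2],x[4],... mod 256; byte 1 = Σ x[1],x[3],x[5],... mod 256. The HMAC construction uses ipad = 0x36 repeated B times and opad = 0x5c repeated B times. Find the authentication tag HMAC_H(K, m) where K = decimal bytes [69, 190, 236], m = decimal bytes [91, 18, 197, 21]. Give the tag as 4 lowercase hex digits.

03e8

Key decimal bytes [69, 190, 236] = 45 be ec is 3 bytes ≤ B = 5; zero-pad to 5 bytes: K' = 45 be ec 00 00.
K' ⊕ ipad = 73 88 da 36 36.  K' ⊕ opad = 19 e2 b0 5c 5c.
Inner input = (K'⊕ipad) ∥ m = 73 88 da 36 36 ∥ 5b 12 c5 15.
Inner hash: even-index sum = 426 mod 256 = 170; odd-index sum = 478 mod 256 = 222 → aa de.
Outer input = (K'⊕opad) ∥ inner = 19 e2 b0 5c 5c ∥ aa de.
Outer hash (tag): even-index sum = 515 mod 256 = 3; odd-index sum = 488 mod 256 = 232 → 03 e8.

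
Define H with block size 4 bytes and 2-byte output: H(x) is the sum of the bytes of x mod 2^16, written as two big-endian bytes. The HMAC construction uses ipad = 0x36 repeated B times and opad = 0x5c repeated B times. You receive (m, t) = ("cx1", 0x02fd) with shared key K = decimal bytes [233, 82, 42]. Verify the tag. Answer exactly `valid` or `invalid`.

invalid

Key decimal bytes [233, 82, 42] = e9 52 2a is 3 bytes ≤ B = 4; zero-pad to 4 bytes: K' = e9 52 2a 00.
K' ⊕ ipad = df 64 1c 36; K' ⊕ opad = b5 0e 76 5c.
Inner hash: sum = 223+100+28+54+99+120+49 = 673 → 02 a1.
Outer hash (recomputed tag): sum = 181+14+118+92+2+161 = 568 → 02 38.
Recomputed tag = 0238; claimed = 02fd → mismatch.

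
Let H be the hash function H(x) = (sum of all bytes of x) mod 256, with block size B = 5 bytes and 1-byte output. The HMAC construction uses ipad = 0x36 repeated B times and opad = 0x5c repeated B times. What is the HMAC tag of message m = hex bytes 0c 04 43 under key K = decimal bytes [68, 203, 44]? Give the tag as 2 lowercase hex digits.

1f

Key decimal bytes [68, 203, 44] = 44 cb 2c is 3 bytes ≤ B = 5; zero-pad to 5 bytes: K' = 44 cb 2c 00 00.
K' ⊕ ipad = 72 fd 1a 36 36.  K' ⊕ opad = 18 97 70 5c 5c.
Inner input = (K'⊕ipad) ∥ m = 72 fd 1a 36 36 ∥ 0c 04 43.
Inner hash: sum = 114+253+26+54+54+12+4+67 = 584; mod 256 = 72 → 48.
Outer input = (K'⊕opad) ∥ inner = 18 97 70 5c 5c ∥ 48.
Outer hash (tag): sum = 24+151+112+92+92+72 = 543; mod 256 = 31 → 1f.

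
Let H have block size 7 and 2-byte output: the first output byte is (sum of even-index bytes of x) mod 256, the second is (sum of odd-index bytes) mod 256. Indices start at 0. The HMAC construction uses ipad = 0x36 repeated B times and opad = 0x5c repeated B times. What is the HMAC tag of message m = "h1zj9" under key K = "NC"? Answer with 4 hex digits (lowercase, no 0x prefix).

228c

Key "NC" = 4e 43 is 2 bytes ≤ B = 7; zero-pad to 7 bytes: K' = 4e 43 00 00 00 00 00.
K' ⊕ ipad = 78 75 36 36 36 36 36.  K' ⊕ opad = 12 1f 5c 5c 5c 5c 5c.
Inner input = (K'⊕ipad) ∥ m = 78 75 36 36 36 36 36 ∥ 68 31 7a 6a 39.
Inner hash: even-index sum = 437 mod 256 = 181; odd-index sum = 508 mod 256 = 252 → b5 fc.
Outer input = (K'⊕opad) ∥ inner = 12 1f 5c 5c 5c 5c 5c ∥ b5 fc.
Outer hash (tag): even-index sum = 546 mod 256 = 34; odd-index sum = 396 mod 256 = 140 → 22 8c.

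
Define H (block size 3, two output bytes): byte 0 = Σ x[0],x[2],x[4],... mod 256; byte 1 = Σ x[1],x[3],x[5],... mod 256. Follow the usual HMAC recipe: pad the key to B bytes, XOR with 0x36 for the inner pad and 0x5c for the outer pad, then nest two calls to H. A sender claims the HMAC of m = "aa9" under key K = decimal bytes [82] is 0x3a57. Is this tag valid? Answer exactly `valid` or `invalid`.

Key decimal bytes [82] = 52 is 1 byte ≤ B = 3; zero-pad to 3 bytes: K' = 52 00 00.
K' ⊕ ipad = 64 36 36; K' ⊕ opad = 0e 5c 5c.
Inner hash: even-index sum = 251 mod 256 = 251; odd-index sum = 208 mod 256 = 208 → fb d0.
Outer hash (recomputed tag): even-index sum = 314 mod 256 = 58; odd-index sum = 343 mod 256 = 87 → 3a 57.
Recomputed tag = 3a57; claimed = 3a57 → match.

valid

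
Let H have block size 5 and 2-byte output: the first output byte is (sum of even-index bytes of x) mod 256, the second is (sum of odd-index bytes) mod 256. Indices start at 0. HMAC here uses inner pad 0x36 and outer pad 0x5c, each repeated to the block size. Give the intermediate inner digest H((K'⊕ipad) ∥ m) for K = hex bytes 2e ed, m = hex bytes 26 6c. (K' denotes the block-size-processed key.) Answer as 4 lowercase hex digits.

Key hex bytes 2e ed is 2 bytes ≤ B = 5; zero-pad to 5 bytes: K' = 2e ed 00 00 00.
K' ⊕ ipad = 18 db 36 36 36.
Inner input = 18 db 36 36 36 ∥ 26 6c.
Inner hash: even-index sum = 240 mod 256 = 240; odd-index sum = 311 mod 256 = 55 → f0 37.

f037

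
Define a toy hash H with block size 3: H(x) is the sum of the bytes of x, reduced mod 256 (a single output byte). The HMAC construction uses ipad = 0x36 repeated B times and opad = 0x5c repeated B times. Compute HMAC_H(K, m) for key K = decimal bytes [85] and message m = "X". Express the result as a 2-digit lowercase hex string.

e8

Key decimal bytes [85] = 55 is 1 byte ≤ B = 3; zero-pad to 3 bytes: K' = 55 00 00.
K' ⊕ ipad = 63 36 36.  K' ⊕ opad = 09 5c 5c.
Inner input = (K'⊕ipad) ∥ m = 63 36 36 ∥ 58.
Inner hash: sum = 99+54+54+88 = 295; mod 256 = 39 → 27.
Outer input = (K'⊕opad) ∥ inner = 09 5c 5c ∥ 27.
Outer hash (tag): sum = 9+92+92+39 = 232 → e8.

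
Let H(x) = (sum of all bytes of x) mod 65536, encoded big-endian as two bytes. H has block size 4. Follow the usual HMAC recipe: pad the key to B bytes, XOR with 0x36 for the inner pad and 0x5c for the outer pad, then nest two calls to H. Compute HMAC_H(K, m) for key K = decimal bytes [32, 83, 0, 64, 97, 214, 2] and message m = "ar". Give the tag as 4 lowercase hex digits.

Key decimal bytes [32, 83, 0, 64, 97, 214, 2] = 20 53 00 40 61 d6 02 is 7 bytes > B = 4, so hash it first: H(key) = 01 ec, then zero-pad to 4 bytes: K' = 01 ec 00 00.
K' ⊕ ipad = 37 da 36 36.  K' ⊕ opad = 5d b0 5c 5c.
Inner input = (K'⊕ipad) ∥ m = 37 da 36 36 ∥ 61 72.
Inner hash: sum = 55+218+54+54+97+114 = 592 → 02 50.
Outer input = (K'⊕opad) ∥ inner = 5d b0 5c 5c ∥ 02 50.
Outer hash (tag): sum = 93+176+92+92+2+80 = 535 → 02 17.

0217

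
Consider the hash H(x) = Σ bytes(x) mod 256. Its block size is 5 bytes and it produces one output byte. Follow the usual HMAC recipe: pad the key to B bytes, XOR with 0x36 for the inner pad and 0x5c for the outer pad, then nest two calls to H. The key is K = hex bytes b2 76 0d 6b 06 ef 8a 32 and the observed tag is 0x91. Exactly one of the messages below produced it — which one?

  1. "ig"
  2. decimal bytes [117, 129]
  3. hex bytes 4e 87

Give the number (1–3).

3

Key hex bytes b2 76 0d 6b 06 ef 8a 32 is 8 bytes > B = 5, so hash it first: H(key) = 51, then zero-pad to 5 bytes: K' = 51 00 00 00 00.
K' ⊕ ipad = 67 36 36 36 36; K' ⊕ opad = 0d 5c 5c 5c 5c.
m1: inner = H(67 36 36 36 36 69 67) = 0f; tag = H(0d 5c 5c 5c 5c 0f) = 8c
m2: inner = H(67 36 36 36 36 75 81) = 35; tag = H(0d 5c 5c 5c 5c 35) = b2
m3: inner = H(67 36 36 36 36 4e 87) = 14; tag = H(0d 5c 5c 5c 5c 14) = 91 ← matches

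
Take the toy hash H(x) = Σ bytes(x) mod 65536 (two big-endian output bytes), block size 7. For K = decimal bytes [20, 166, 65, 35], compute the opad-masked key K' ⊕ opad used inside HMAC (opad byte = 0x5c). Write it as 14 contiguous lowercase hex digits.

48fa1d7f5c5c5c

Key decimal bytes [20, 166, 65, 35] = 14 a6 41 23 is 4 bytes ≤ B = 7; zero-pad to 7 bytes: K' = 14 a6 41 23 00 00 00.
XOR each byte with 0x5c: 14⊕5c=48, a6⊕5c=fa, 41⊕5c=1d, 23⊕5c=7f, 00⊕5c=5c, 00⊕5c=5c, 00⊕5c=5c.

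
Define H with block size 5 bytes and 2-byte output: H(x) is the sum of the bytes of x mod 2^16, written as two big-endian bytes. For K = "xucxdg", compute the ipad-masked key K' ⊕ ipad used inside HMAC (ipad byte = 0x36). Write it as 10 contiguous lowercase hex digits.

34a5363636

Key "xucxdg" = 78 75 63 78 64 67 is 6 bytes > B = 5, so hash it first: H(key) = 02 93, then zero-pad to 5 bytes: K' = 02 93 00 00 00.
XOR each byte with 0x36: 02⊕36=34, 93⊕36=a5, 00⊕36=36, 00⊕36=36, 00⊕36=36.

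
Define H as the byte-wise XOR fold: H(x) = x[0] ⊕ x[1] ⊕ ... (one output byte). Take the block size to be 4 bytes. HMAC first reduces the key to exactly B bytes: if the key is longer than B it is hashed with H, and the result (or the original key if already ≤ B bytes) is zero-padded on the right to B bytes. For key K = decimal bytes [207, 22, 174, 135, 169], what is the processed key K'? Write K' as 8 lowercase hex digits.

|K| = 5 > B = 4, so first hash the key.
H(K): XOR cf⊕16⊕ae⊕87⊕a9 = 59.
Zero-pad H(K) = 59 to 4 bytes: K' = 59 00 00 00.

59000000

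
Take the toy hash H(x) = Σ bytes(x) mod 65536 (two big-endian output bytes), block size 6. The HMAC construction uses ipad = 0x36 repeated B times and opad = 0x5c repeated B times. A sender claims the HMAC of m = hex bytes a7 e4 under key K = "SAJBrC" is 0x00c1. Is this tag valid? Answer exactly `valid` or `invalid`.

valid

Key "SAJBrC" = 53 41 4a 42 72 43 is exactly B = 6 bytes: K' = 53 41 4a 42 72 43.
K' ⊕ ipad = 65 77 7c 74 44 75; K' ⊕ opad = 0f 1d 16 1e 2e 1f.
Inner hash: sum = 101+119+124+116+68+117+167+228 = 1040 → 04 10.
Outer hash (recomputed tag): sum = 15+29+22+30+46+31+4+16 = 193 → 00 c1.
Recomputed tag = 00c1; claimed = 00c1 → match.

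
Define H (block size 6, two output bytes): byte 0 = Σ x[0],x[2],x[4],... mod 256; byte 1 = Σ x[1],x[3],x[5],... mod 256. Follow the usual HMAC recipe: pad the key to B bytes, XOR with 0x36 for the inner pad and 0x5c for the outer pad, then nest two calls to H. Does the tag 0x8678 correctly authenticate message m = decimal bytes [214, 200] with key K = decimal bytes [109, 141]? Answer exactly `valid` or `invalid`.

Key decimal bytes [109, 141] = 6d 8d is 2 bytes ≤ B = 6; zero-pad to 6 bytes: K' = 6d 8d 00 00 00 00.
K' ⊕ ipad = 5b bb 36 36 36 36; K' ⊕ opad = 31 d1 5c 5c 5c 5c.
Inner hash: even-index sum = 413 mod 256 = 157; odd-index sum = 495 mod 256 = 239 → 9d ef.
Outer hash (recomputed tag): even-index sum = 390 mod 256 = 134; odd-index sum = 632 mod 256 = 120 → 86 78.
Recomputed tag = 8678; claimed = 8678 → match.

valid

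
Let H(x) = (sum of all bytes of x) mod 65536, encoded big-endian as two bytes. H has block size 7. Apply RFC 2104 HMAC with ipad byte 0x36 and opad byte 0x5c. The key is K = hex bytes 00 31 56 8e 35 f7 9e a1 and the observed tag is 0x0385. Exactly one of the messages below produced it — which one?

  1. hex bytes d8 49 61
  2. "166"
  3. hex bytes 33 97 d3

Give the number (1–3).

1

Key hex bytes 00 31 56 8e 35 f7 9e a1 is 8 bytes > B = 7, so hash it first: H(key) = 03 80, then zero-pad to 7 bytes: K' = 03 80 00 00 00 00 00.
K' ⊕ ipad = 35 b6 36 36 36 36 36; K' ⊕ opad = 5f dc 5c 5c 5c 5c 5c.
m1: inner = H(35 b6 36 36 36 36 36 d8 49 61) = 03 7b; tag = H(5f dc 5c 5c 5c 5c 5c 03 7b) = 0385 ← matches
m2: inner = H(35 b6 36 36 36 36 36 31 36 36) = 02 96; tag = H(5f dc 5c 5c 5c 5c 5c 02 96) = 039f
m3: inner = H(35 b6 36 36 36 36 36 33 97 d3) = 03 96; tag = H(5f dc 5c 5c 5c 5c 5c 03 96) = 03a0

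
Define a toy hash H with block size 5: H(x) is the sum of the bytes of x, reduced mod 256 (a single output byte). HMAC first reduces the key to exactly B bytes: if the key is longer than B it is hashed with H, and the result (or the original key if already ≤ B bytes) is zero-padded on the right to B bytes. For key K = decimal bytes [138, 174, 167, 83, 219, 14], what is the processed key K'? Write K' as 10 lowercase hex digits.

1b00000000

|K| = 6 > B = 5, so first hash the key.
H(K): sum = 138+174+167+83+219+14 = 795; mod 256 = 27 → 1b.
Zero-pad H(K) = 1b to 5 bytes: K' = 1b 00 00 00 00.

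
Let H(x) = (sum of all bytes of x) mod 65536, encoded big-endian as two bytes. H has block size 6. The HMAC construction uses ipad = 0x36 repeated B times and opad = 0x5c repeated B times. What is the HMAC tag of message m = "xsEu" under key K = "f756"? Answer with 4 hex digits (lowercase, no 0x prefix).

Key "f756" = 66 37 35 36 is 4 bytes ≤ B = 6; zero-pad to 6 bytes: K' = 66 37 35 36 00 00.
K' ⊕ ipad = 50 01 03 00 36 36.  K' ⊕ opad = 3a 6b 69 6a 5c 5c.
Inner input = (K'⊕ipad) ∥ m = 50 01 03 00 36 36 ∥ 78 73 45 75.
Inner hash: sum = 80+1+3+0+54+54+120+115+69+117 = 613 → 02 65.
Outer input = (K'⊕opad) ∥ inner = 3a 6b 69 6a 5c 5c ∥ 02 65.
Outer hash (tag): sum = 58+107+105+106+92+92+2+101 = 663 → 02 97.

0297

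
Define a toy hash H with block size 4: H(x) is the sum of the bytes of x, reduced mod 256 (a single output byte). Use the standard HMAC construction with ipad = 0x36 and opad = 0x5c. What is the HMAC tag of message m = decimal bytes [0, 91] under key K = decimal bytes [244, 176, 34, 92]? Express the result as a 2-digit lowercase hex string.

33

Key decimal bytes [244, 176, 34, 92] = f4 b0 22 5c is exactly B = 4 bytes: K' = f4 b0 22 5c.
K' ⊕ ipad = c2 86 14 6a.  K' ⊕ opad = a8 ec 7e 00.
Inner input = (K'⊕ipad) ∥ m = c2 86 14 6a ∥ 00 5b.
Inner hash: sum = 194+134+20+106+0+91 = 545; mod 256 = 33 → 21.
Outer input = (K'⊕opad) ∥ inner = a8 ec 7e 00 ∥ 21.
Outer hash (tag): sum = 168+236+126+0+33 = 563; mod 256 = 51 → 33.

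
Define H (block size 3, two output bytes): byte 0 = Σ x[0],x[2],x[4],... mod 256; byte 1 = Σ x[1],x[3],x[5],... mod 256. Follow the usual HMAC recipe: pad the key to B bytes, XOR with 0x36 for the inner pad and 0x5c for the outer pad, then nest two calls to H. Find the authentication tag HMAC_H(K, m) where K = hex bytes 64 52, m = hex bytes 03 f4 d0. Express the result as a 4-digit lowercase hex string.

cb8a

Key hex bytes 64 52 is 2 bytes ≤ B = 3; zero-pad to 3 bytes: K' = 64 52 00.
K' ⊕ ipad = 52 64 36.  K' ⊕ opad = 38 0e 5c.
Inner input = (K'⊕ipad) ∥ m = 52 64 36 ∥ 03 f4 d0.
Inner hash: even-index sum = 380 mod 256 = 124; odd-index sum = 311 mod 256 = 55 → 7c 37.
Outer input = (K'⊕opad) ∥ inner = 38 0e 5c ∥ 7c 37.
Outer hash (tag): even-index sum = 203 mod 256 = 203; odd-index sum = 138 mod 256 = 138 → cb 8a.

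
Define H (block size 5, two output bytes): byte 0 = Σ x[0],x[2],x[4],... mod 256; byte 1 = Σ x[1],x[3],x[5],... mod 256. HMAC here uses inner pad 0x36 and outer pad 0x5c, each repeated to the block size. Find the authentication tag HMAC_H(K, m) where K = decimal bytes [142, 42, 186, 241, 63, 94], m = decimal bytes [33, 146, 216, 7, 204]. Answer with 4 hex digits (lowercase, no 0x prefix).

Key decimal bytes [142, 42, 186, 241, 63, 94] = 8e 2a ba f1 3f 5e is 6 bytes > B = 5, so hash it first: H(key) = 87 79, then zero-pad to 5 bytes: K' = 87 79 00 00 00.
K' ⊕ ipad = b1 4f 36 36 36.  K' ⊕ opad = db 25 5c 5c 5c.
Inner input = (K'⊕ipad) ∥ m = b1 4f 36 36 36 ∥ 21 92 d8 07 cc.
Inner hash: even-index sum = 438 mod 256 = 182; odd-index sum = 586 mod 256 = 74 → b6 4a.
Outer input = (K'⊕opad) ∥ inner = db 25 5c 5c 5c ∥ b6 4a.
Outer hash (tag): even-index sum = 477 mod 256 = 221; odd-index sum = 311 mod 256 = 55 → dd 37.

dd37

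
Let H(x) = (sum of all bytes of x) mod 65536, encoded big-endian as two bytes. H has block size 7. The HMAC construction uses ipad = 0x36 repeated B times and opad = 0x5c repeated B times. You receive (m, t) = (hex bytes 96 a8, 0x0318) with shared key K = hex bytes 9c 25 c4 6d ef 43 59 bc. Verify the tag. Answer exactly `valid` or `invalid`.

valid

Key hex bytes 9c 25 c4 6d ef 43 59 bc is 8 bytes > B = 7, so hash it first: H(key) = 04 39, then zero-pad to 7 bytes: K' = 04 39 00 00 00 00 00.
K' ⊕ ipad = 32 0f 36 36 36 36 36; K' ⊕ opad = 58 65 5c 5c 5c 5c 5c.
Inner hash: sum = 50+15+54+54+54+54+54+150+168 = 653 → 02 8d.
Outer hash (recomputed tag): sum = 88+101+92+92+92+92+92+2+141 = 792 → 03 18.
Recomputed tag = 0318; claimed = 0318 → match.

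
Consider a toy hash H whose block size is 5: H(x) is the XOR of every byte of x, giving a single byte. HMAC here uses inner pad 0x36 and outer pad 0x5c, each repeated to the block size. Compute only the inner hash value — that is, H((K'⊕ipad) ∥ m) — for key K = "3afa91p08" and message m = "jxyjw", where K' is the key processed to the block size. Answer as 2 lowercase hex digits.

65

Key "3afa91p08" = 33 61 66 61 39 31 70 30 38 is 9 bytes > B = 5, so hash it first: H(key) = 25, then zero-pad to 5 bytes: K' = 25 00 00 00 00.
K' ⊕ ipad = 13 36 36 36 36.
Inner input = 13 36 36 36 36 ∥ 6a 78 79 6a 77.
Inner hash: XOR 13⊕36⊕36⊕36⊕36⊕6a⊕78⊕79⊕6a⊕77 = 65.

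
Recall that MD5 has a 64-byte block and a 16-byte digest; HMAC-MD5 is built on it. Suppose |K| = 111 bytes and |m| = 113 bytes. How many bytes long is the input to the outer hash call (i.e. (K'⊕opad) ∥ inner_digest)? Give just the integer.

Key is 111 > 64 bytes, so it is hashed to 16 bytes then zero-padded to 64: |K'| = 64.
Outer input = (K'⊕opad) ∥ H(inner) → 64 + 16 = 80 bytes.

80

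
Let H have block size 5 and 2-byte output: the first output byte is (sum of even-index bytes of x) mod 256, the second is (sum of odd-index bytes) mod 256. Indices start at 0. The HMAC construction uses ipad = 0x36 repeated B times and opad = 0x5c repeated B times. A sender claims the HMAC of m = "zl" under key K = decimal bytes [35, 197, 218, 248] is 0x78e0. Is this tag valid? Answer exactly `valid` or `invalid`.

Key decimal bytes [35, 197, 218, 248] = 23 c5 da f8 is 4 bytes ≤ B = 5; zero-pad to 5 bytes: K' = 23 c5 da f8 00.
K' ⊕ ipad = 15 f3 ec ce 36; K' ⊕ opad = 7f 99 86 a4 5c.
Inner hash: even-index sum = 419 mod 256 = 163; odd-index sum = 571 mod 256 = 59 → a3 3b.
Outer hash (recomputed tag): even-index sum = 412 mod 256 = 156; odd-index sum = 480 mod 256 = 224 → 9c e0.
Recomputed tag = 9ce0; claimed = 78e0 → mismatch.

invalid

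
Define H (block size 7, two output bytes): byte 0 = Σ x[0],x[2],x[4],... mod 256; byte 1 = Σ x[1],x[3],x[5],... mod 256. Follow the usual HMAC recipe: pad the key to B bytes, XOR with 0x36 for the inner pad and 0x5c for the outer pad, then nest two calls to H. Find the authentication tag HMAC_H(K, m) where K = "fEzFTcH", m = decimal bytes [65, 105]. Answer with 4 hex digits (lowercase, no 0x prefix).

Key "fEzFTcH" = 66 45 7a 46 54 63 48 is exactly B = 7 bytes: K' = 66 45 7a 46 54 63 48.
K' ⊕ ipad = 50 73 4c 70 62 55 7e.  K' ⊕ opad = 3a 19 26 1a 08 3f 14.
Inner input = (K'⊕ipad) ∥ m = 50 73 4c 70 62 55 7e ∥ 41 69.
Inner hash: even-index sum = 485 mod 256 = 229; odd-index sum = 377 mod 256 = 121 → e5 79.
Outer input = (K'⊕opad) ∥ inner = 3a 19 26 1a 08 3f 14 ∥ e5 79.
Outer hash (tag): even-index sum = 245 mod 256 = 245; odd-index sum = 343 mod 256 = 87 → f5 57.

f557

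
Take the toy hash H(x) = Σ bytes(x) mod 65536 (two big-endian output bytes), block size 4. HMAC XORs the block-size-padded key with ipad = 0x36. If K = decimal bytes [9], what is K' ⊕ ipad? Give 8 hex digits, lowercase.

Key decimal bytes [9] = 09 is 1 byte ≤ B = 4; zero-pad to 4 bytes: K' = 09 00 00 00.
XOR each byte with 0x36: 09⊕36=3f, 00⊕36=36, 00⊕36=36, 00⊕36=36.

3f363636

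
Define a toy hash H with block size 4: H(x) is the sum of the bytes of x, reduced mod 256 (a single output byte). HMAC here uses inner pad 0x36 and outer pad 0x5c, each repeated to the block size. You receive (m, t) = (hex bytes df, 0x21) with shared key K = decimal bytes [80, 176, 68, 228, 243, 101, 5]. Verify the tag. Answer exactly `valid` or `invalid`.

valid

Key decimal bytes [80, 176, 68, 228, 243, 101, 5] = 50 b0 44 e4 f3 65 05 is 7 bytes > B = 4, so hash it first: H(key) = 85, then zero-pad to 4 bytes: K' = 85 00 00 00.
K' ⊕ ipad = b3 36 36 36; K' ⊕ opad = d9 5c 5c 5c.
Inner hash: sum = 179+54+54+54+223 = 564; mod 256 = 52 → 34.
Outer hash (recomputed tag): sum = 217+92+92+92+52 = 545; mod 256 = 33 → 21.
Recomputed tag = 21; claimed = 21 → match.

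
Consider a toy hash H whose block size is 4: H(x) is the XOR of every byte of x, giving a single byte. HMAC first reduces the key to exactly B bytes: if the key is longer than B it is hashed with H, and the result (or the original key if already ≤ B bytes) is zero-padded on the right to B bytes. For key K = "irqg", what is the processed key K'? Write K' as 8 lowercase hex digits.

Key "irqg" = 69 72 71 67 is exactly B = 4 bytes: K' = 69 72 71 67.

69727167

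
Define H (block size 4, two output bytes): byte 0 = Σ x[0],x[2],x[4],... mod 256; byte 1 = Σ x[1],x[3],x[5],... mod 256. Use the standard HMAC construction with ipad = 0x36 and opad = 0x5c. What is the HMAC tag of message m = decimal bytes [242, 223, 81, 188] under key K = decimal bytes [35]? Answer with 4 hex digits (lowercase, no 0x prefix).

Key decimal bytes [35] = 23 is 1 byte ≤ B = 4; zero-pad to 4 bytes: K' = 23 00 00 00.
K' ⊕ ipad = 15 36 36 36.  K' ⊕ opad = 7f 5c 5c 5c.
Inner input = (K'⊕ipad) ∥ m = 15 36 36 36 ∥ f2 df 51 bc.
Inner hash: even-index sum = 398 mod 256 = 142; odd-index sum = 519 mod 256 = 7 → 8e 07.
Outer input = (K'⊕opad) ∥ inner = 7f 5c 5c 5c ∥ 8e 07.
Outer hash (tag): even-index sum = 361 mod 256 = 105; odd-index sum = 191 mod 256 = 191 → 69 bf.

69bf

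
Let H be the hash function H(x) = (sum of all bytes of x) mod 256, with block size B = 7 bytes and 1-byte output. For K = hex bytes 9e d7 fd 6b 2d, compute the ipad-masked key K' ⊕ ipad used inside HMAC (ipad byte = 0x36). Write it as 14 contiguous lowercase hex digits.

Key hex bytes 9e d7 fd 6b 2d is 5 bytes ≤ B = 7; zero-pad to 7 bytes: K' = 9e d7 fd 6b 2d 00 00.
XOR each byte with 0x36: 9e⊕36=a8, d7⊕36=e1, fd⊕36=cb, 6b⊕36=5d, 2d⊕36=1b, 00⊕36=36, 00⊕36=36.

a8e1cb5d1b3636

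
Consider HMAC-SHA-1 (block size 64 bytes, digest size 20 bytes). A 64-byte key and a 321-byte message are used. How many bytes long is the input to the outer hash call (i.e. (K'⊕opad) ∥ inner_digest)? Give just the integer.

Key is 64 ≤ 64 bytes, zero-padded: |K'| = 64.
Outer input = (K'⊕opad) ∥ H(inner) → 64 + 20 = 84 bytes.

84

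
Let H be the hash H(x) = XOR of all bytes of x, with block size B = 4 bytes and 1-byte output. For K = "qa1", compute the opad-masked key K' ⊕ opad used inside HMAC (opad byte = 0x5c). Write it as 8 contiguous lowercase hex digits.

Key "qa1" = 71 61 31 is 3 bytes ≤ B = 4; zero-pad to 4 bytes: K' = 71 61 31 00.
XOR each byte with 0x5c: 71⊕5c=2d, 61⊕5c=3d, 31⊕5c=6d, 00⊕5c=5c.

2d3d6d5c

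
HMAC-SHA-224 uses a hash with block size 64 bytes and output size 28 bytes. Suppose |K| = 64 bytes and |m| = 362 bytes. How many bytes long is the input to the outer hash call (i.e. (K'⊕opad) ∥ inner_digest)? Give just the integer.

92

Key is 64 ≤ 64 bytes, zero-padded: |K'| = 64.
Outer input = (K'⊕opad) ∥ H(inner) → 64 + 28 = 92 bytes.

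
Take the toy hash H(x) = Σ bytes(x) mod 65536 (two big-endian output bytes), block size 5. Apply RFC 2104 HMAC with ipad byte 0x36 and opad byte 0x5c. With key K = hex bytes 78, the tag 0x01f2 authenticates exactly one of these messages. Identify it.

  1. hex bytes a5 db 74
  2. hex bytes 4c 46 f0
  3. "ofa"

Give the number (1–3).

3

Key hex bytes 78 is 1 byte ≤ B = 5; zero-pad to 5 bytes: K' = 78 00 00 00 00.
K' ⊕ ipad = 4e 36 36 36 36; K' ⊕ opad = 24 5c 5c 5c 5c.
m1: inner = H(4e 36 36 36 36 a5 db 74) = 03 1a; tag = H(24 5c 5c 5c 5c 03 1a) = 01b1
m2: inner = H(4e 36 36 36 36 4c 46 f0) = 02 a8; tag = H(24 5c 5c 5c 5c 02 a8) = 023e
m3: inner = H(4e 36 36 36 36 6f 66 61) = 02 5c; tag = H(24 5c 5c 5c 5c 02 5c) = 01f2 ← matches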